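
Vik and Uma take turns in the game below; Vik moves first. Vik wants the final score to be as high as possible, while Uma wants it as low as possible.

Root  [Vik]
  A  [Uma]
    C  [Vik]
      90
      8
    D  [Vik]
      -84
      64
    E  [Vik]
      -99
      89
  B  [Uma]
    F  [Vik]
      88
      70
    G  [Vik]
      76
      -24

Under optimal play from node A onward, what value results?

64

C (Vik): max(90, 8) = 90
D (Vik): max(-84, 64) = 64
E (Vik): max(-99, 89) = 89
A (Uma): min(90, 64, 89) = 64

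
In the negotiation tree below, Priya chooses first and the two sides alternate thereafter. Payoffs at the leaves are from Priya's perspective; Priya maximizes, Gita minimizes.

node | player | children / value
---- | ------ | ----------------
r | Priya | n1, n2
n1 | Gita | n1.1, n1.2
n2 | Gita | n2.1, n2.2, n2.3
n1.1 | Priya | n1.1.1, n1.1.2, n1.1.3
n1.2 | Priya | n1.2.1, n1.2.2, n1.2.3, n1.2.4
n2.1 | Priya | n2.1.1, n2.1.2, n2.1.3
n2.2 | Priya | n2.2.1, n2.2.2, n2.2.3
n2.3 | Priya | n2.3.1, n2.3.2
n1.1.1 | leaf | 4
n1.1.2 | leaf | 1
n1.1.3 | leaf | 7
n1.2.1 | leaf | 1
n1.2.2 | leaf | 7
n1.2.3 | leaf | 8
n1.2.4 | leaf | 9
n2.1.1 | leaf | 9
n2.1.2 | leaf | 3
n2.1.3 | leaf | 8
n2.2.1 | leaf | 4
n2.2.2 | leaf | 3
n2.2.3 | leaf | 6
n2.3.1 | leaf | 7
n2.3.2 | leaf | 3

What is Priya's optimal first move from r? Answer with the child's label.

n1.1 (Priya): max(4, 1, 7) = 7
n1.2 (Priya): max(1, 7, 8, 9) = 9
n1 (Gita): min(7, 9) = 7
n2.1 (Priya): max(9, 3, 8) = 9
n2.2 (Priya): max(4, 3, 6) = 6
n2.3 (Priya): max(7, 3) = 7
n2 (Gita): min(9, 6, 7) = 6
r (Priya): max(7, 6) = 7
Priya at r wants the highest of {n1=7, n2=6}, so chooses n1.

n1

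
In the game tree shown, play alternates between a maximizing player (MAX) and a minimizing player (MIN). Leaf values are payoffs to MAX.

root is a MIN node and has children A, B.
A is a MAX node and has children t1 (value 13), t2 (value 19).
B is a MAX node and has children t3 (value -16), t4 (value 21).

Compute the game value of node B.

21

B (MAX): max(-16, 21) = 21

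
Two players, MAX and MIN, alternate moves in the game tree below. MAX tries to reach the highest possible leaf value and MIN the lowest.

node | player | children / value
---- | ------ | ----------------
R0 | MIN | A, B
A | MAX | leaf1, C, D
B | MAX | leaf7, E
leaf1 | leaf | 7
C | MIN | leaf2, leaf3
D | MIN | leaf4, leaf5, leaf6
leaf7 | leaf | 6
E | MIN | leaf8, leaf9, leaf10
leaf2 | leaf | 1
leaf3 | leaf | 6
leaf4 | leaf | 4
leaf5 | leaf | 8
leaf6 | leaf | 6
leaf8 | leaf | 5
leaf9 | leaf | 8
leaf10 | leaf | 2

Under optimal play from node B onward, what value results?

E (MIN): min(5, 8, 2) = 2
B (MAX): max(6, 2) = 6

6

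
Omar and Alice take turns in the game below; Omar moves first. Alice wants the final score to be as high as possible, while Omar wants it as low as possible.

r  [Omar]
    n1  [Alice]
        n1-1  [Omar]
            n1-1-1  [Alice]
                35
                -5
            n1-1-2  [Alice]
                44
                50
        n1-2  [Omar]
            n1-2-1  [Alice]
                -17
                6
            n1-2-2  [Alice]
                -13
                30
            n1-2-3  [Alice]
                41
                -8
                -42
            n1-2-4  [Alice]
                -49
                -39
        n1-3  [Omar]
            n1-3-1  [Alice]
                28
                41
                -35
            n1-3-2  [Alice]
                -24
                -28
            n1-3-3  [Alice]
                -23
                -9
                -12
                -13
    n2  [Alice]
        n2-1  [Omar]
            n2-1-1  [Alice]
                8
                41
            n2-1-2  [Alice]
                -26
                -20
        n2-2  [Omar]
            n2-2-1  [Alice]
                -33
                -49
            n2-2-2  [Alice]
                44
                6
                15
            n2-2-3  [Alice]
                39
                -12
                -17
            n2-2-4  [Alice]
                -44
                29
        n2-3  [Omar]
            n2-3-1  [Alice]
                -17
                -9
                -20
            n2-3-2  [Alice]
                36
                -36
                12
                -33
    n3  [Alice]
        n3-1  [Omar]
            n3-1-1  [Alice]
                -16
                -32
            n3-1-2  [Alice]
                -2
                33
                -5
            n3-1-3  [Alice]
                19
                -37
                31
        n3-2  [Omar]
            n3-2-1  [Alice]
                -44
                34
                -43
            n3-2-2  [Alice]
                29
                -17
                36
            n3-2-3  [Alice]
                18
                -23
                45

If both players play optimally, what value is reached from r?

-9

n1-1-1 (Alice): max(35, -5) = 35
n1-1-2 (Alice): max(44, 50) = 50
n1-1 (Omar): min(35, 50) = 35
n1-2-1 (Alice): max(-17, 6) = 6
n1-2-2 (Alice): max(-13, 30) = 30
n1-2-3 (Alice): max(41, -8, -42) = 41
n1-2-4 (Alice): max(-49, -39) = -39
n1-2 (Omar): min(6, 30, 41, -39) = -39
n1-3-1 (Alice): max(28, 41, -35) = 41
n1-3-2 (Alice): max(-24, -28) = -24
n1-3-3 (Alice): max(-23, -9, -12, -13) = -9
n1-3 (Omar): min(41, -24, -9) = -24
n1 (Alice): max(35, -39, -24) = 35
n2-1-1 (Alice): max(8, 41) = 41
n2-1-2 (Alice): max(-26, -20) = -20
n2-1 (Omar): min(41, -20) = -20
n2-2-1 (Alice): max(-33, -49) = -33
n2-2-2 (Alice): max(44, 6, 15) = 44
n2-2-3 (Alice): max(39, -12, -17) = 39
n2-2-4 (Alice): max(-44, 29) = 29
n2-2 (Omar): min(-33, 44, 39, 29) = -33
n2-3-1 (Alice): max(-17, -9, -20) = -9
n2-3-2 (Alice): max(36, -36, 12, -33) = 36
n2-3 (Omar): min(-9, 36) = -9
n2 (Alice): max(-20, -33, -9) = -9
n3-1-1 (Alice): max(-16, -32) = -16
n3-1-2 (Alice): max(-2, 33, -5) = 33
n3-1-3 (Alice): max(19, -37, 31) = 31
n3-1 (Omar): min(-16, 33, 31) = -16
n3-2-1 (Alice): max(-44, 34, -43) = 34
n3-2-2 (Alice): max(29, -17, 36) = 36
n3-2-3 (Alice): max(18, -23, 45) = 45
n3-2 (Omar): min(34, 36, 45) = 34
n3 (Alice): max(-16, 34) = 34
r (Omar): min(35, -9, 34) = -9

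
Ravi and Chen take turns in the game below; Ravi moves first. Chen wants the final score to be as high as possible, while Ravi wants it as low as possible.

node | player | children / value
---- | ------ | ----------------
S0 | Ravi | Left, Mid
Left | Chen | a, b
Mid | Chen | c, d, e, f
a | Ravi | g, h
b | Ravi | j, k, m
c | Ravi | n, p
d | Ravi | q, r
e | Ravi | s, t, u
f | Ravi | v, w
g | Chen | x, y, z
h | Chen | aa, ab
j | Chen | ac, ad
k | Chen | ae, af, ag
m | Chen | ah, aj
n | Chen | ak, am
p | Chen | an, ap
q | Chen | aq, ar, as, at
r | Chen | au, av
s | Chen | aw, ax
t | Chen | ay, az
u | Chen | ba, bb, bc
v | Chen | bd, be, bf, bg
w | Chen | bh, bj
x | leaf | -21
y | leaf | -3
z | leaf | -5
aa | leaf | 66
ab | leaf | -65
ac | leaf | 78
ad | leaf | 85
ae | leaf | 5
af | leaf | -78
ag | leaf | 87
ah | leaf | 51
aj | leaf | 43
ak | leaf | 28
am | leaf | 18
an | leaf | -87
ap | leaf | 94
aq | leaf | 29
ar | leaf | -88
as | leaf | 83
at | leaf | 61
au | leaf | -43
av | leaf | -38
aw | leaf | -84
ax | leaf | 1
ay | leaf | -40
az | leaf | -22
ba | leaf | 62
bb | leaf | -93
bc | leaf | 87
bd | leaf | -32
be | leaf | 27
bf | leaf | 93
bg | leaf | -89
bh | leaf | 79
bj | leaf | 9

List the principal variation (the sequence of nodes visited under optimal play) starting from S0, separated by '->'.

S0 -> Left -> b -> m -> ah

g (Chen): max(-21, -3, -5) = -3
h (Chen): max(66, -65) = 66
a (Ravi): min(-3, 66) = -3
j (Chen): max(78, 85) = 85
k (Chen): max(5, -78, 87) = 87
m (Chen): max(51, 43) = 51
b (Ravi): min(85, 87, 51) = 51
Left (Chen): max(-3, 51) = 51
n (Chen): max(28, 18) = 28
p (Chen): max(-87, 94) = 94
c (Ravi): min(28, 94) = 28
q (Chen): max(29, -88, 83, 61) = 83
r (Chen): max(-43, -38) = -38
d (Ravi): min(83, -38) = -38
s (Chen): max(-84, 1) = 1
t (Chen): max(-40, -22) = -22
u (Chen): max(62, -93, 87) = 87
e (Ravi): min(1, -22, 87) = -22
v (Chen): max(-32, 27, 93, -89) = 93
w (Chen): max(79, 9) = 79
f (Ravi): min(93, 79) = 79
Mid (Chen): max(28, -38, -22, 79) = 79
S0 (Ravi): min(51, 79) = 51
At S0, Ravi picks Left (lowest: 51).
At Left, Chen picks b (highest: 51).
At b, Ravi picks m (lowest: 51).
At m, Chen picks ah (highest: 51).
Terminal value 51.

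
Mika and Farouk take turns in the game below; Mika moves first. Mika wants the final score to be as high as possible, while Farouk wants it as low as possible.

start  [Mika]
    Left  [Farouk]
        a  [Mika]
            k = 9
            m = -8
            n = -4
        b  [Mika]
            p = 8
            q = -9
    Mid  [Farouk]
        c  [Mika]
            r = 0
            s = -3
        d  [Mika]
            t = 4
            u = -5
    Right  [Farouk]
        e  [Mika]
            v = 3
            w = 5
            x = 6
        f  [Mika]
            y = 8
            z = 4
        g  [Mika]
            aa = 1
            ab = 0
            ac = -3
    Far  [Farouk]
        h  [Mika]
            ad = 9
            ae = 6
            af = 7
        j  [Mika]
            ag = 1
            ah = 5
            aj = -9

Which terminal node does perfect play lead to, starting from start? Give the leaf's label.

p

a (Mika): max(9, -8, -4) = 9
b (Mika): max(8, -9) = 8
Left (Farouk): min(9, 8) = 8
c (Mika): max(0, -3) = 0
d (Mika): max(4, -5) = 4
Mid (Farouk): min(0, 4) = 0
e (Mika): max(3, 5, 6) = 6
f (Mika): max(8, 4) = 8
g (Mika): max(1, 0, -3) = 1
Right (Farouk): min(6, 8, 1) = 1
h (Mika): max(9, 6, 7) = 9
j (Mika): max(1, 5, -9) = 5
Far (Farouk): min(9, 5) = 5
start (Mika): max(8, 0, 1, 5) = 8
At start, Mika picks Left (highest: 8).
At Left, Farouk picks b (lowest: 8).
At b, Mika picks p (highest: 8).
Terminal value 8.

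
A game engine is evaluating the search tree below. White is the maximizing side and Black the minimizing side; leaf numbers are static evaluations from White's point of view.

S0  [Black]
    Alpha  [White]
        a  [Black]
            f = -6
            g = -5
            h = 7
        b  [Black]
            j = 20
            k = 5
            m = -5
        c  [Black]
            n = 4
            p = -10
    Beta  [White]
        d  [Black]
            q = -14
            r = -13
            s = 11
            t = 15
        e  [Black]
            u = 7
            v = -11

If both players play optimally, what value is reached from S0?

a (Black): min(-6, -5, 7) = -6
b (Black): min(20, 5, -5) = -5
c (Black): min(4, -10) = -10
Alpha (White): max(-6, -5, -10) = -5
d (Black): min(-14, -13, 11, 15) = -14
e (Black): min(7, -11) = -11
Beta (White): max(-14, -11) = -11
S0 (Black): min(-5, -11) = -11

-11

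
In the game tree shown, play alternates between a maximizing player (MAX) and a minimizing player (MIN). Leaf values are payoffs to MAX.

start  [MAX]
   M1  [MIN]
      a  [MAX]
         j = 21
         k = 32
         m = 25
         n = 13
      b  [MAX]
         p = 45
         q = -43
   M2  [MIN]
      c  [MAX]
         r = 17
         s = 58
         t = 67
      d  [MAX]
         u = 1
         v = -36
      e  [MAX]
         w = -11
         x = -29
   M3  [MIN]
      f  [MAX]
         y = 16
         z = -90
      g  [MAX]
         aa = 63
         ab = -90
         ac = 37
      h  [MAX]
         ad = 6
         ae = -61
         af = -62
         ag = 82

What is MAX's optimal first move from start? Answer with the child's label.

M1

a (MAX): max(21, 32, 25, 13) = 32
b (MAX): max(45, -43) = 45
M1 (MIN): min(32, 45) = 32
c (MAX): max(17, 58, 67) = 67
d (MAX): max(1, -36) = 1
e (MAX): max(-11, -29) = -11
M2 (MIN): min(67, 1, -11) = -11
f (MAX): max(16, -90) = 16
g (MAX): max(63, -90, 37) = 63
h (MAX): max(6, -61, -62, 82) = 82
M3 (MIN): min(16, 63, 82) = 16
start (MAX): max(32, -11, 16) = 32
MAX at start wants the highest of {M1=32, M2=-11, M3=16}, so chooses M1.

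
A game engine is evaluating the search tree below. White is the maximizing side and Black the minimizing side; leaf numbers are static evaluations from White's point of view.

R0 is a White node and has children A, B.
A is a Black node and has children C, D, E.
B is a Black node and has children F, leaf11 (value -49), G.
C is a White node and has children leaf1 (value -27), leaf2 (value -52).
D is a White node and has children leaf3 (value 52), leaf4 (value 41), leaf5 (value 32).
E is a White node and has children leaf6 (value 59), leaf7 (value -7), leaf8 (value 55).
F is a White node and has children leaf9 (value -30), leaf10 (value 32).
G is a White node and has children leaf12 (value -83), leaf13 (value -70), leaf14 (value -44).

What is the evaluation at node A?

C (White): max(-27, -52) = -27
D (White): max(52, 41, 32) = 52
E (White): max(59, -7, 55) = 59
A (Black): min(-27, 52, 59) = -27

-27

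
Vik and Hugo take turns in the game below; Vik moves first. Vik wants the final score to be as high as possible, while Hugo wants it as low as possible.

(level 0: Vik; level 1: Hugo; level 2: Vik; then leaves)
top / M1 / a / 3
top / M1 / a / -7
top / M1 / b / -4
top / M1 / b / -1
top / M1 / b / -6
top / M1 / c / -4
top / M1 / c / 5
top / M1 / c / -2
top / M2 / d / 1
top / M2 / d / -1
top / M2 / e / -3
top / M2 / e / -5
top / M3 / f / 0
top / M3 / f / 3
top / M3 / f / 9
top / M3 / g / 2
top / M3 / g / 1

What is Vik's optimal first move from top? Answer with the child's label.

a (Vik): max(3, -7) = 3
b (Vik): max(-4, -1, -6) = -1
c (Vik): max(-4, 5, -2) = 5
M1 (Hugo): min(3, -1, 5) = -1
d (Vik): max(1, -1) = 1
e (Vik): max(-3, -5) = -3
M2 (Hugo): min(1, -3) = -3
f (Vik): max(0, 3, 9) = 9
g (Vik): max(2, 1) = 2
M3 (Hugo): min(9, 2) = 2
top (Vik): max(-1, -3, 2) = 2
Vik at top wants the highest of {M1=-1, M2=-3, M3=2}, so chooses M3.

M3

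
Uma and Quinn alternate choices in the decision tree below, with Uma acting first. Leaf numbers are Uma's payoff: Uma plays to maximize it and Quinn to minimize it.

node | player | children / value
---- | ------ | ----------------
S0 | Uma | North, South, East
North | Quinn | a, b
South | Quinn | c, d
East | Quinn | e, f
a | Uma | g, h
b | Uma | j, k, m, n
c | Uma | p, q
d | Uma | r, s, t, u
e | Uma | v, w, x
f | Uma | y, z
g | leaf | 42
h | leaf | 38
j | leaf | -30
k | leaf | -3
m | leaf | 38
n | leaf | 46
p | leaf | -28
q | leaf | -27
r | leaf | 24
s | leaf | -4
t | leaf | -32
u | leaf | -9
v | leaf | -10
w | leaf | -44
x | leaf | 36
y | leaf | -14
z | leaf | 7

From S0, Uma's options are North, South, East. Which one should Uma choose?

a (Uma): max(42, 38) = 42
b (Uma): max(-30, -3, 38, 46) = 46
North (Quinn): min(42, 46) = 42
c (Uma): max(-28, -27) = -27
d (Uma): max(24, -4, -32, -9) = 24
South (Quinn): min(-27, 24) = -27
e (Uma): max(-10, -44, 36) = 36
f (Uma): max(-14, 7) = 7
East (Quinn): min(36, 7) = 7
S0 (Uma): max(42, -27, 7) = 42
Uma at S0 wants the highest of {North=42, South=-27, East=7}, so chooses North.

North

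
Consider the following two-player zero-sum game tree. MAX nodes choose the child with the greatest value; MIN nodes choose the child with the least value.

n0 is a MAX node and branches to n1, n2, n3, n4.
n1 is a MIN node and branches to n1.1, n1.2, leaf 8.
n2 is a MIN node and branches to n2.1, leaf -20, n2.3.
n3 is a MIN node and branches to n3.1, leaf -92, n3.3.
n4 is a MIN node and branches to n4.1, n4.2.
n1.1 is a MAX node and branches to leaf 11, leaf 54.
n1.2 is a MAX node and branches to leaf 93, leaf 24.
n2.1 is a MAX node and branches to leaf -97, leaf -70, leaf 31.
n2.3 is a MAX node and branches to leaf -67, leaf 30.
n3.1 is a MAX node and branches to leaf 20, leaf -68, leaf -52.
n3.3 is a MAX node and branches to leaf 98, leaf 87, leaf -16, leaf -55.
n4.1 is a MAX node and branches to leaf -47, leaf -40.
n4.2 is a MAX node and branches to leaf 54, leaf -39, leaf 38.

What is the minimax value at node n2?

n2.1 (MAX): max(-97, -70, 31) = 31
n2.3 (MAX): max(-67, 30) = 30
n2 (MIN): min(31, -20, 30) = -20

-20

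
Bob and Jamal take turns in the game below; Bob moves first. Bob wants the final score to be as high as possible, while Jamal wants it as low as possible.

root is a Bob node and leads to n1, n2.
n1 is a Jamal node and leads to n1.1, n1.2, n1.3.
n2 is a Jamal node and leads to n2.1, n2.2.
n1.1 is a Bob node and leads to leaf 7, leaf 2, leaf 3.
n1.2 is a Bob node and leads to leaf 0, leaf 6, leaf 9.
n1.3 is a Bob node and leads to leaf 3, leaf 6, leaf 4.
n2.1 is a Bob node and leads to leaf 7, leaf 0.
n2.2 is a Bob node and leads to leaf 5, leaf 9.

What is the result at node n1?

n1.1 (Bob): max(7, 2, 3) = 7
n1.2 (Bob): max(0, 6, 9) = 9
n1.3 (Bob): max(3, 6, 4) = 6
n1 (Jamal): min(7, 9, 6) = 6

6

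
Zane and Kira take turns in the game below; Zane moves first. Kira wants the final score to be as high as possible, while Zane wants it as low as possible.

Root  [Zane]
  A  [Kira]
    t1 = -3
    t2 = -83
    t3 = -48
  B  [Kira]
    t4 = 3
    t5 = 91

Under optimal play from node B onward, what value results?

B (Kira): max(3, 91) = 91

91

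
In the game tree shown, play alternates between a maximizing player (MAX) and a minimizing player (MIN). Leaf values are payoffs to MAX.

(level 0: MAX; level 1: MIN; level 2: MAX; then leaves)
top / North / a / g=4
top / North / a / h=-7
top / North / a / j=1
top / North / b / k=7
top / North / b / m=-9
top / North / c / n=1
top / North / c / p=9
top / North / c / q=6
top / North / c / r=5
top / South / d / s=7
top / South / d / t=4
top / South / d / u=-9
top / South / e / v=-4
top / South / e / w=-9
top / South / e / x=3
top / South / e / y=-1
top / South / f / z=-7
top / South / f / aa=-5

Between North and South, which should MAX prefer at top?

North

a (MAX): max(4, -7, 1) = 4
b (MAX): max(7, -9) = 7
c (MAX): max(1, 9, 6, 5) = 9
North (MIN): min(4, 7, 9) = 4
d (MAX): max(7, 4, -9) = 7
e (MAX): max(-4, -9, 3, -1) = 3
f (MAX): max(-7, -5) = -5
South (MIN): min(7, 3, -5) = -5
MAX prefers the higher value; North=4, South=-5. North is better since 4 > -5.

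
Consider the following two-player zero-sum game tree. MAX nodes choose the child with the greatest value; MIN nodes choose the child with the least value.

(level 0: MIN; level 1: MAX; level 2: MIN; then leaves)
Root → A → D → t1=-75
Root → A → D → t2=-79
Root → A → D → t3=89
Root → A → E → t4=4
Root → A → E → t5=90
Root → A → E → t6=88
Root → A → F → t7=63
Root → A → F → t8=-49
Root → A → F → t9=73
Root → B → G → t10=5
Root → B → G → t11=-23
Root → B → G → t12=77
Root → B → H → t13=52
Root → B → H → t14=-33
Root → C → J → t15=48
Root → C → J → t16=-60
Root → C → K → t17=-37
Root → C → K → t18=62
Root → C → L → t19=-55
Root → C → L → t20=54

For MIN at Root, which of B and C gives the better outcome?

C

G (MIN): min(5, -23, 77) = -23
H (MIN): min(52, -33) = -33
B (MAX): max(-23, -33) = -23
J (MIN): min(48, -60) = -60
K (MIN): min(-37, 62) = -37
L (MIN): min(-55, 54) = -55
C (MAX): max(-60, -37, -55) = -37
MIN prefers the lower value; B=-23, C=-37. C is better since -37 < -23.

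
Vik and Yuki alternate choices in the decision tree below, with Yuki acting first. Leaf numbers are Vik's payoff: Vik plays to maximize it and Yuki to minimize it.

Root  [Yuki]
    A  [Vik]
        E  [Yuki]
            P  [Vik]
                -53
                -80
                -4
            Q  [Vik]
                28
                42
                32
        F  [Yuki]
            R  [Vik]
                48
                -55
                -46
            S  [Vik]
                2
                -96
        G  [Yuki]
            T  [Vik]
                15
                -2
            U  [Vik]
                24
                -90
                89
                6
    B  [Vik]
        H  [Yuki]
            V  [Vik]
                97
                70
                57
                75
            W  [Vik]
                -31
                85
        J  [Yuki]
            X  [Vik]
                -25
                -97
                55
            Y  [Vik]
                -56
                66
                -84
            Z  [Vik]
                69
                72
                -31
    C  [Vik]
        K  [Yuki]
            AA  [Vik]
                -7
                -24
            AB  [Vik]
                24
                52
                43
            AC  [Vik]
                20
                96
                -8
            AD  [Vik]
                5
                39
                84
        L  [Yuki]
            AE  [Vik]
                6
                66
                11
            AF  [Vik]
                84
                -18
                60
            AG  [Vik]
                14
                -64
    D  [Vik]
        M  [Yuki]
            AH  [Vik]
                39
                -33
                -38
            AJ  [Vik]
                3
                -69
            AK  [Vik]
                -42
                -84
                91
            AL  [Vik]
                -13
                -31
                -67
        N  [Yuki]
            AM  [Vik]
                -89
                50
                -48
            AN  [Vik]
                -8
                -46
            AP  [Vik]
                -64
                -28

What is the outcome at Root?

-13

P (Vik): max(-53, -80, -4) = -4
Q (Vik): max(28, 42, 32) = 42
E (Yuki): min(-4, 42) = -4
R (Vik): max(48, -55, -46) = 48
S (Vik): max(2, -96) = 2
F (Yuki): min(48, 2) = 2
T (Vik): max(15, -2) = 15
U (Vik): max(24, -90, 89, 6) = 89
G (Yuki): min(15, 89) = 15
A (Vik): max(-4, 2, 15) = 15
V (Vik): max(97, 70, 57, 75) = 97
W (Vik): max(-31, 85) = 85
H (Yuki): min(97, 85) = 85
X (Vik): max(-25, -97, 55) = 55
Y (Vik): max(-56, 66, -84) = 66
Z (Vik): max(69, 72, -31) = 72
J (Yuki): min(55, 66, 72) = 55
B (Vik): max(85, 55) = 85
AA (Vik): max(-7, -24) = -7
AB (Vik): max(24, 52, 43) = 52
AC (Vik): max(20, 96, -8) = 96
AD (Vik): max(5, 39, 84) = 84
K (Yuki): min(-7, 52, 96, 84) = -7
AE (Vik): max(6, 66, 11) = 66
AF (Vik): max(84, -18, 60) = 84
AG (Vik): max(14, -64) = 14
L (Yuki): min(66, 84, 14) = 14
C (Vik): max(-7, 14) = 14
AH (Vik): max(39, -33, -38) = 39
AJ (Vik): max(3, -69) = 3
AK (Vik): max(-42, -84, 91) = 91
AL (Vik): max(-13, -31, -67) = -13
M (Yuki): min(39, 3, 91, -13) = -13
AM (Vik): max(-89, 50, -48) = 50
AN (Vik): max(-8, -46) = -8
AP (Vik): max(-64, -28) = -28
N (Yuki): min(50, -8, -28) = -28
D (Vik): max(-13, -28) = -13
Root (Yuki): min(15, 85, 14, -13) = -13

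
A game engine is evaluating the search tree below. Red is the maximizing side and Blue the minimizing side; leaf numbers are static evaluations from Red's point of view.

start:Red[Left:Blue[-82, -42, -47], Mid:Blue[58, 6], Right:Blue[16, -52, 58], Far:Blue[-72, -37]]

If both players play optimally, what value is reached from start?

6

Left (Blue): min(-82, -42, -47) = -82
Mid (Blue): min(58, 6) = 6
Right (Blue): min(16, -52, 58) = -52
Far (Blue): min(-72, -37) = -72
start (Red): max(-82, 6, -52, -72) = 6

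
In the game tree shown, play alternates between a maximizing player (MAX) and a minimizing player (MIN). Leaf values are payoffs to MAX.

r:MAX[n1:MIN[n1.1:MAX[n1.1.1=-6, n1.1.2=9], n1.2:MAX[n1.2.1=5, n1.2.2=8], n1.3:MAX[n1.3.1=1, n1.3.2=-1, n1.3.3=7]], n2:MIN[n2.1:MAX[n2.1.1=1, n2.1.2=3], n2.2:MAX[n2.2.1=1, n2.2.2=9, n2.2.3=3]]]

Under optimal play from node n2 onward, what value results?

n2.1 (MAX): max(1, 3) = 3
n2.2 (MAX): max(1, 9, 3) = 9
n2 (MIN): min(3, 9) = 3

3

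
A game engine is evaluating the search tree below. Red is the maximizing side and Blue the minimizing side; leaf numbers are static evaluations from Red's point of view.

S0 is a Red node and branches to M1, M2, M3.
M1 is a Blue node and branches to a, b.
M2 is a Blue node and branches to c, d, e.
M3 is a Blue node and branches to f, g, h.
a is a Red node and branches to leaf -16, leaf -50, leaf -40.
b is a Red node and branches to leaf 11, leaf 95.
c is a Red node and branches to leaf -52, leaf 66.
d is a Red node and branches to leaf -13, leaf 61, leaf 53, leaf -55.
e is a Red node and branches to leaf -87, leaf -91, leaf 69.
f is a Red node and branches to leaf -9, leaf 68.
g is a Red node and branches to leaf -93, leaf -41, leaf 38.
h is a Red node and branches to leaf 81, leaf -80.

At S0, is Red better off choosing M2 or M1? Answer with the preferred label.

c (Red): max(-52, 66) = 66
d (Red): max(-13, 61, 53, -55) = 61
e (Red): max(-87, -91, 69) = 69
M2 (Blue): min(66, 61, 69) = 61
a (Red): max(-16, -50, -40) = -16
b (Red): max(11, 95) = 95
M1 (Blue): min(-16, 95) = -16
Red prefers the higher value; M2=61, M1=-16. M2 is better since 61 > -16.

M2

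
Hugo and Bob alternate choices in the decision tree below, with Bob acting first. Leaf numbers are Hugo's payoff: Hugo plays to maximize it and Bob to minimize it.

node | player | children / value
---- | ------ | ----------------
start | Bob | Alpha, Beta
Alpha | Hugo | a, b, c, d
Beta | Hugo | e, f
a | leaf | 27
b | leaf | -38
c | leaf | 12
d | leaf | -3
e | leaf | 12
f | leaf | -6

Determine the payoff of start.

Alpha (Hugo): max(27, -38, 12, -3) = 27
Beta (Hugo): max(12, -6) = 12
start (Bob): min(27, 12) = 12

12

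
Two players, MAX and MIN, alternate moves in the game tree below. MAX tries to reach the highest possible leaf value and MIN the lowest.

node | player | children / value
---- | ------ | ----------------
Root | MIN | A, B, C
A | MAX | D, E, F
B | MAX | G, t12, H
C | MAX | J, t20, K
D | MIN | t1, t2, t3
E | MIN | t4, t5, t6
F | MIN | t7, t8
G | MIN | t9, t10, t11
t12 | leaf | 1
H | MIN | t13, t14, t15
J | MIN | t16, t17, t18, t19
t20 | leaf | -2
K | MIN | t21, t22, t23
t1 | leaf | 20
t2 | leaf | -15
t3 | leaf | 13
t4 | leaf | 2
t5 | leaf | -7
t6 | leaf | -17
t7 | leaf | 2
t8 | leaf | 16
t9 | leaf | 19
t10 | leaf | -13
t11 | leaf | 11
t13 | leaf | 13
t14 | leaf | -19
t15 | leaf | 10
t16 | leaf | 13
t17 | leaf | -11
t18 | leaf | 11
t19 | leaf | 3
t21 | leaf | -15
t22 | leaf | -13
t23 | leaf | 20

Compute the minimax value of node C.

J (MIN): min(13, -11, 11, 3) = -11
K (MIN): min(-15, -13, 20) = -15
C (MAX): max(-11, -2, -15) = -2

-2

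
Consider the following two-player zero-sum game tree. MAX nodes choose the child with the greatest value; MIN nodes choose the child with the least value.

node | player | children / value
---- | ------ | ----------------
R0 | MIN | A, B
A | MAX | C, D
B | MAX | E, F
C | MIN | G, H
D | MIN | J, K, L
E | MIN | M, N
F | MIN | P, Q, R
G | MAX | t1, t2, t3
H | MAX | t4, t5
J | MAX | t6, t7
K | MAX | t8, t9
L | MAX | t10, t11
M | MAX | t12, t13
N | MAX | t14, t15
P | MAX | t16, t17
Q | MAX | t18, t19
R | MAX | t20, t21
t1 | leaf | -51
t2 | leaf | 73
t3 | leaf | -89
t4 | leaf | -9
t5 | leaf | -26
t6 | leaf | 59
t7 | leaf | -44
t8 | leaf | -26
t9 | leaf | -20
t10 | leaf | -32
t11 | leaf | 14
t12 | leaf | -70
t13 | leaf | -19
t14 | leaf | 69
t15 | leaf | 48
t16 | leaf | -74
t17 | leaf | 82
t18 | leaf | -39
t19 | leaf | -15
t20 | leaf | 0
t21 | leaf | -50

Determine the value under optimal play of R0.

-15

G (MAX): max(-51, 73, -89) = 73
H (MAX): max(-9, -26) = -9
C (MIN): min(73, -9) = -9
J (MAX): max(59, -44) = 59
K (MAX): max(-26, -20) = -20
L (MAX): max(-32, 14) = 14
D (MIN): min(59, -20, 14) = -20
A (MAX): max(-9, -20) = -9
M (MAX): max(-70, -19) = -19
N (MAX): max(69, 48) = 69
E (MIN): min(-19, 69) = -19
P (MAX): max(-74, 82) = 82
Q (MAX): max(-39, -15) = -15
R (MAX): max(0, -50) = 0
F (MIN): min(82, -15, 0) = -15
B (MAX): max(-19, -15) = -15
R0 (MIN): min(-9, -15) = -15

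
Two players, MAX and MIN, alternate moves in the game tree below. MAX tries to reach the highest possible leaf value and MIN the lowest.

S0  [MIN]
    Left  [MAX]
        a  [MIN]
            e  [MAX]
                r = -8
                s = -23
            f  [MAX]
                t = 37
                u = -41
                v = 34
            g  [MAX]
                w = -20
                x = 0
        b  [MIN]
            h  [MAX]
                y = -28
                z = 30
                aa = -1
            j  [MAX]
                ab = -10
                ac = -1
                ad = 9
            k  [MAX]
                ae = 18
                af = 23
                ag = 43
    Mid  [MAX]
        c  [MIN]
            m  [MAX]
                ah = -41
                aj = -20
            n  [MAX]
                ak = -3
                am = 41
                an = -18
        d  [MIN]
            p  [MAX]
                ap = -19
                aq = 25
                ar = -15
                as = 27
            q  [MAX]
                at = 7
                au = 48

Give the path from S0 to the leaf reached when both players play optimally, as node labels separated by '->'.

S0 -> Left -> b -> j -> ad

e (MAX): max(-8, -23) = -8
f (MAX): max(37, -41, 34) = 37
g (MAX): max(-20, 0) = 0
a (MIN): min(-8, 37, 0) = -8
h (MAX): max(-28, 30, -1) = 30
j (MAX): max(-10, -1, 9) = 9
k (MAX): max(18, 23, 43) = 43
b (MIN): min(30, 9, 43) = 9
Left (MAX): max(-8, 9) = 9
m (MAX): max(-41, -20) = -20
n (MAX): max(-3, 41, -18) = 41
c (MIN): min(-20, 41) = -20
p (MAX): max(-19, 25, -15, 27) = 27
q (MAX): max(7, 48) = 48
d (MIN): min(27, 48) = 27
Mid (MAX): max(-20, 27) = 27
S0 (MIN): min(9, 27) = 9
At S0, MIN picks Left (lowest: 9).
At Left, MAX picks b (highest: 9).
At b, MIN picks j (lowest: 9).
At j, MAX picks ad (highest: 9).
Terminal value 9.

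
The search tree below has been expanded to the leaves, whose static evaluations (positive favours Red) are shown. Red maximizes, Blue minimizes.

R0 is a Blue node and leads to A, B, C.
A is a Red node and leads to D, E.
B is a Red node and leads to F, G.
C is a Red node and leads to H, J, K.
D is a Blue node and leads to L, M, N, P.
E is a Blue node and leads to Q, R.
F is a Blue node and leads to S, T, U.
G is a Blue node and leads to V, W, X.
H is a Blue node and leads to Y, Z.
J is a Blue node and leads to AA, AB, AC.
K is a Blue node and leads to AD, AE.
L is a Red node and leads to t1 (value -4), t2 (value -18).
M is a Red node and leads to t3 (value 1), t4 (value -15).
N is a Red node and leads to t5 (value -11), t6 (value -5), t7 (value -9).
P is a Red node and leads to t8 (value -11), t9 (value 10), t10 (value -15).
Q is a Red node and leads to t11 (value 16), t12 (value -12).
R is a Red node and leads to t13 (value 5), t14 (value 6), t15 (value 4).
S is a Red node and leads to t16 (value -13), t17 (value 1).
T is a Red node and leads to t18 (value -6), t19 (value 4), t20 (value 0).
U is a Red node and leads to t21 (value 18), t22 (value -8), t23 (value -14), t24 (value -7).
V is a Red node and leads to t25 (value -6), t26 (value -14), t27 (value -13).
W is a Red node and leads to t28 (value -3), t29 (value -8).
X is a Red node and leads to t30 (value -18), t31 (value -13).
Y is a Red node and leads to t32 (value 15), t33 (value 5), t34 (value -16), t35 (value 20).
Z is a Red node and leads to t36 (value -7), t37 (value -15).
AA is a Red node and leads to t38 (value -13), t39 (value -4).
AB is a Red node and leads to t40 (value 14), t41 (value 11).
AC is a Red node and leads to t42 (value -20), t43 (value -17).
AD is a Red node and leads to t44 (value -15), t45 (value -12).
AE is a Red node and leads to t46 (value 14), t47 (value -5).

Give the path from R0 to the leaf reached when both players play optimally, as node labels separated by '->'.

R0 -> C -> H -> Z -> t36

L (Red): max(-4, -18) = -4
M (Red): max(1, -15) = 1
N (Red): max(-11, -5, -9) = -5
P (Red): max(-11, 10, -15) = 10
D (Blue): min(-4, 1, -5, 10) = -5
Q (Red): max(16, -12) = 16
R (Red): max(5, 6, 4) = 6
E (Blue): min(16, 6) = 6
A (Red): max(-5, 6) = 6
S (Red): max(-13, 1) = 1
T (Red): max(-6, 4, 0) = 4
U (Red): max(18, -8, -14, -7) = 18
F (Blue): min(1, 4, 18) = 1
V (Red): max(-6, -14, -13) = -6
W (Red): max(-3, -8) = -3
X (Red): max(-18, -13) = -13
G (Blue): min(-6, -3, -13) = -13
B (Red): max(1, -13) = 1
Y (Red): max(15, 5, -16, 20) = 20
Z (Red): max(-7, -15) = -7
H (Blue): min(20, -7) = -7
AA (Red): max(-13, -4) = -4
AB (Red): max(14, 11) = 14
AC (Red): max(-20, -17) = -17
J (Blue): min(-4, 14, -17) = -17
AD (Red): max(-15, -12) = -12
AE (Red): max(14, -5) = 14
K (Blue): min(-12, 14) = -12
C (Red): max(-7, -17, -12) = -7
R0 (Blue): min(6, 1, -7) = -7
At R0, Blue picks C (lowest: -7).
At C, Red picks H (highest: -7).
At H, Blue picks Z (lowest: -7).
At Z, Red picks t36 (highest: -7).
Terminal value -7.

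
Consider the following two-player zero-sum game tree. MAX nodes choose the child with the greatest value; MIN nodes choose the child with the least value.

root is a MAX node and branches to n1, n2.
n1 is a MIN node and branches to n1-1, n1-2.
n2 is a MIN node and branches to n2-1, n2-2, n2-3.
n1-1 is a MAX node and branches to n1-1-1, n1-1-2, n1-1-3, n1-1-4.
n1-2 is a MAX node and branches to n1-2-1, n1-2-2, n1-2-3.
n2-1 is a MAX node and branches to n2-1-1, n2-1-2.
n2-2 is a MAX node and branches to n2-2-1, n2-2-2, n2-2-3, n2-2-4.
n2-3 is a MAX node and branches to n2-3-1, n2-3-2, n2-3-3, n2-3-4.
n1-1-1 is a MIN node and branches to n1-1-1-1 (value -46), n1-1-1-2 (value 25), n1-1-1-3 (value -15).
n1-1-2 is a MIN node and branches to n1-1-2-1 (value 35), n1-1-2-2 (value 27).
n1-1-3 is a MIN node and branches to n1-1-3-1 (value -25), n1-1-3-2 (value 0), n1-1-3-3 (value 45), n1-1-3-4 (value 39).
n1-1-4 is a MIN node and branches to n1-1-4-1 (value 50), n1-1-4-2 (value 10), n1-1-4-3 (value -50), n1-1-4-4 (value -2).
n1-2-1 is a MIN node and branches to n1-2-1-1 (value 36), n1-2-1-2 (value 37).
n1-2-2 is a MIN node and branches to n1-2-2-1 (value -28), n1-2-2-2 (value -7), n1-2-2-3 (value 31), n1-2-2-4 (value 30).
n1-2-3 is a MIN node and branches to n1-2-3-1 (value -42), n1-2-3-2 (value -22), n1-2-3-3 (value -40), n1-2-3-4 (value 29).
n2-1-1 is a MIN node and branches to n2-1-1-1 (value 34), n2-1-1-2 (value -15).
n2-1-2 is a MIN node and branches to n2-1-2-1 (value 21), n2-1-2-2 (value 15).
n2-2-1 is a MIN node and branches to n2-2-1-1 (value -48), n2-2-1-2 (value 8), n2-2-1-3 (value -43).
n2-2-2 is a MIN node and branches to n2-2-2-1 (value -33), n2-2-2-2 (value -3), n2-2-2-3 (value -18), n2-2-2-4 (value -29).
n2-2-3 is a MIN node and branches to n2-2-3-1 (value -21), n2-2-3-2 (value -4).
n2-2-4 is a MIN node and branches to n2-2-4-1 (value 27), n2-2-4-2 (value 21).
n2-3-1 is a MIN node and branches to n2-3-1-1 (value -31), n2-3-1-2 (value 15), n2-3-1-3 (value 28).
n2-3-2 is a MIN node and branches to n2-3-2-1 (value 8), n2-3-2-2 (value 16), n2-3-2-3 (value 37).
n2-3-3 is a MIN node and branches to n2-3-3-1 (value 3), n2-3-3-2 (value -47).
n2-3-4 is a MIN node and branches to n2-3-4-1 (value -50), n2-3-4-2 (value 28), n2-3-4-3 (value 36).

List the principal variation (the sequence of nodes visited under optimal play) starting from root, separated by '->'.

n1-1-1 (MIN): min(-46, 25, -15) = -46
n1-1-2 (MIN): min(35, 27) = 27
n1-1-3 (MIN): min(-25, 0, 45, 39) = -25
n1-1-4 (MIN): min(50, 10, -50, -2) = -50
n1-1 (MAX): max(-46, 27, -25, -50) = 27
n1-2-1 (MIN): min(36, 37) = 36
n1-2-2 (MIN): min(-28, -7, 31, 30) = -28
n1-2-3 (MIN): min(-42, -22, -40, 29) = -42
n1-2 (MAX): max(36, -28, -42) = 36
n1 (MIN): min(27, 36) = 27
n2-1-1 (MIN): min(34, -15) = -15
n2-1-2 (MIN): min(21, 15) = 15
n2-1 (MAX): max(-15, 15) = 15
n2-2-1 (MIN): min(-48, 8, -43) = -48
n2-2-2 (MIN): min(-33, -3, -18, -29) = -33
n2-2-3 (MIN): min(-21, -4) = -21
n2-2-4 (MIN): min(27, 21) = 21
n2-2 (MAX): max(-48, -33, -21, 21) = 21
n2-3-1 (MIN): min(-31, 15, 28) = -31
n2-3-2 (MIN): min(8, 16, 37) = 8
n2-3-3 (MIN): min(3, -47) = -47
n2-3-4 (MIN): min(-50, 28, 36) = -50
n2-3 (MAX): max(-31, 8, -47, -50) = 8
n2 (MIN): min(15, 21, 8) = 8
root (MAX): max(27, 8) = 27
At root, MAX picks n1 (highest: 27).
At n1, MIN picks n1-1 (lowest: 27).
At n1-1, MAX picks n1-1-2 (highest: 27).
At n1-1-2, MIN picks n1-1-2-2 (lowest: 27).
Terminal value 27.

root -> n1 -> n1-1 -> n1-1-2 -> n1-1-2-2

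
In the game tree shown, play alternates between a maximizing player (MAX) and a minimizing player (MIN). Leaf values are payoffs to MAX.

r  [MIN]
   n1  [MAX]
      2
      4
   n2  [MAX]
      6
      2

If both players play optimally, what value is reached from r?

n1 (MAX): max(2, 4) = 4
n2 (MAX): max(6, 2) = 6
r (MIN): min(4, 6) = 4

4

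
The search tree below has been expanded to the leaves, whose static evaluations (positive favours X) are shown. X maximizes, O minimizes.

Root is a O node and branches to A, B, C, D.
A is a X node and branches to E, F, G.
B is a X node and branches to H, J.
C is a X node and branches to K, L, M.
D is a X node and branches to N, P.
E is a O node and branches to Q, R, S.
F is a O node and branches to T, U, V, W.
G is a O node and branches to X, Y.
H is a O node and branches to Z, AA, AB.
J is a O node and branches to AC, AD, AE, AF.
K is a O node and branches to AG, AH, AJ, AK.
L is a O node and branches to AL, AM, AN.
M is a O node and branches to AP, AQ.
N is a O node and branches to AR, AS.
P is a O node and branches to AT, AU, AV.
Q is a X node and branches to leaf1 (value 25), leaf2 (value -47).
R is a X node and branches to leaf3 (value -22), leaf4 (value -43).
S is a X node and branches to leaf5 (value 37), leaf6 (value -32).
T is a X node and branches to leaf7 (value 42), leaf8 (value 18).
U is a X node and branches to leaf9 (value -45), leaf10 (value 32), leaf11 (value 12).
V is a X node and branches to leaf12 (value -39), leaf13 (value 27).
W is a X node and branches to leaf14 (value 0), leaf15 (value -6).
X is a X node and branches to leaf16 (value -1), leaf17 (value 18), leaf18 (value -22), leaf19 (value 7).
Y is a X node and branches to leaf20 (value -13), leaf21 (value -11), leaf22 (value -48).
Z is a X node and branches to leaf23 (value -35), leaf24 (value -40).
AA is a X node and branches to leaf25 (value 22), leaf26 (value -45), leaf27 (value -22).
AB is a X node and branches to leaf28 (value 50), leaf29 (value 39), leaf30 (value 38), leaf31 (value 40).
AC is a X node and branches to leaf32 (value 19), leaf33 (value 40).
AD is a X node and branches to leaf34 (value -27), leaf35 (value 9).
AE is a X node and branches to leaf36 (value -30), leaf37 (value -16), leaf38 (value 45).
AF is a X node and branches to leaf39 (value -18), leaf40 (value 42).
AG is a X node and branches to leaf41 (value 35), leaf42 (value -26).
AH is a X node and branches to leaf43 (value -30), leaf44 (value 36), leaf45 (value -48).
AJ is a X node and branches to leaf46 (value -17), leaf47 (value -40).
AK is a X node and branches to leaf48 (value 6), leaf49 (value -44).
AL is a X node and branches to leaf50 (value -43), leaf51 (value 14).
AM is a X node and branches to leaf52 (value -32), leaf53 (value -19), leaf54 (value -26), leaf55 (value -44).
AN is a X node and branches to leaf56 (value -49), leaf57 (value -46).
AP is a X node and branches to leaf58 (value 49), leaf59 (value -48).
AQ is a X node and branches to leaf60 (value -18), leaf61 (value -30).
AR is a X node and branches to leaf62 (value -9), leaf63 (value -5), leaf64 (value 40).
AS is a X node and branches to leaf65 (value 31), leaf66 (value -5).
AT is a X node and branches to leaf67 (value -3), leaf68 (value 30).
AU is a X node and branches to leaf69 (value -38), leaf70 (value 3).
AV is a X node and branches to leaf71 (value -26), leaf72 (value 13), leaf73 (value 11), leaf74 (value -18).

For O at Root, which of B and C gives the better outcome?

C

Z (X): max(-35, -40) = -35
AA (X): max(22, -45, -22) = 22
AB (X): max(50, 39, 38, 40) = 50
H (O): min(-35, 22, 50) = -35
AC (X): max(19, 40) = 40
AD (X): max(-27, 9) = 9
AE (X): max(-30, -16, 45) = 45
AF (X): max(-18, 42) = 42
J (O): min(40, 9, 45, 42) = 9
B (X): max(-35, 9) = 9
AG (X): max(35, -26) = 35
AH (X): max(-30, 36, -48) = 36
AJ (X): max(-17, -40) = -17
AK (X): max(6, -44) = 6
K (O): min(35, 36, -17, 6) = -17
AL (X): max(-43, 14) = 14
AM (X): max(-32, -19, -26, -44) = -19
AN (X): max(-49, -46) = -46
L (O): min(14, -19, -46) = -46
AP (X): max(49, -48) = 49
AQ (X): max(-18, -30) = -18
M (O): min(49, -18) = -18
C (X): max(-17, -46, -18) = -17
O prefers the lower value; B=9, C=-17. C is better since -17 < 9.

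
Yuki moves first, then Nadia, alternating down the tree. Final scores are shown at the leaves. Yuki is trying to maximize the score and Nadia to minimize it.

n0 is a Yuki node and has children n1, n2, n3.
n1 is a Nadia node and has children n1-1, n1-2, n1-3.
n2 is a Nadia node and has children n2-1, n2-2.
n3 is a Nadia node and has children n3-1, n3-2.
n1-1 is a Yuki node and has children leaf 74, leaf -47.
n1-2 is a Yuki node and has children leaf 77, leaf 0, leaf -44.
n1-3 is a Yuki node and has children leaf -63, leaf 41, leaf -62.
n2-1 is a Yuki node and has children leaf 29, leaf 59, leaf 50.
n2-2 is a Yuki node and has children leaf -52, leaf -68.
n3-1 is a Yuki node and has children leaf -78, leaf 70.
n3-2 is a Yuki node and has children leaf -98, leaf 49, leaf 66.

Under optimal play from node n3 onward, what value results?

66

n3-1 (Yuki): max(-78, 70) = 70
n3-2 (Yuki): max(-98, 49, 66) = 66
n3 (Nadia): min(70, 66) = 66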